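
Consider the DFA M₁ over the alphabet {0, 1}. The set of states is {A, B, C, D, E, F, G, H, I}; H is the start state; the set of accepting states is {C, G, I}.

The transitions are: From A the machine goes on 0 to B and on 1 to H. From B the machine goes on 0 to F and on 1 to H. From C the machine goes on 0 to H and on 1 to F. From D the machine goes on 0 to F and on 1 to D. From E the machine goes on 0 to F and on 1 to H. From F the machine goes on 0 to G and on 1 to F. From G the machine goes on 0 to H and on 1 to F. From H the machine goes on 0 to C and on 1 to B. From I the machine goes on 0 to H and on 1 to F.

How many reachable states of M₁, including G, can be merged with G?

First remove the unreachable states {A,D,E,I}; 5 states remain.
Initial partition by acceptance: {C,G} | {B,F,H}.
On input 0, block {B,F,H} splits into {F,H} and {B}.
On input 1, block {F,H} splits into {F} and {H}.
No further refinement is possible. Final partition (4 blocks): {C,G} | {F} | {B} | {H}.
The equivalence class containing G is {C,G}, of size 2.

2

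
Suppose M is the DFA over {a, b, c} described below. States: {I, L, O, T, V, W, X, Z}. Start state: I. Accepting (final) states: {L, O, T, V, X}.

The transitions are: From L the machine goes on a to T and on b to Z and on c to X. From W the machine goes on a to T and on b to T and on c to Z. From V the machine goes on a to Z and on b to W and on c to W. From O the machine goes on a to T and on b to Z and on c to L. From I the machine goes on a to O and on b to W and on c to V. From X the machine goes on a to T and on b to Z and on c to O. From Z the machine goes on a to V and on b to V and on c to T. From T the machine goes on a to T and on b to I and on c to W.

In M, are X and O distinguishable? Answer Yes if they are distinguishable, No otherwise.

No

Every state is reachable, so we keep all 8.
P0 = {L,O,T,V,X} | {I,W,Z}.
Refine {L,O,T,V,X} on symbol a: members go to different blocks, giving {L,O,T,X} and {V}.
Split {L,O,T,X} by δ(·,c) → {L,O,X} and {T}.
On input a, block {I,W,Z} splits into {I} and {W} and {Z}.
Stable partition: {L,O,X} | {I} | {V} | {T} | {W} | {Z} — 6 equivalence classes.
X and O lie in the same block of the stable partition, so they are equivalent — no string distinguishes them.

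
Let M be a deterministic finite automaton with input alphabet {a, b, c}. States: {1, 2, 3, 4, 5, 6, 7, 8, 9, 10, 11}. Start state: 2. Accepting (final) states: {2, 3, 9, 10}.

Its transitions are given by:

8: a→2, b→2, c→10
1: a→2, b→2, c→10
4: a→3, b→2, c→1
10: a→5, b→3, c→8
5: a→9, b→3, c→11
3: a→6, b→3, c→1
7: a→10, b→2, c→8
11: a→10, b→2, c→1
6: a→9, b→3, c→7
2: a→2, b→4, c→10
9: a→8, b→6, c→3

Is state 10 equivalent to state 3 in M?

Every state is reachable, so we keep all 11.
Start with accepting vs non-accepting: {2,3,9,10} | {1,4,5,6,7,8,11}.
Refine {2,3,9,10} on symbol a: members go to different blocks, giving {3,9,10} and {2}.
Refine {3,9,10} on symbol b: members go to different blocks, giving {3,10} and {9}.
Split {1,4,5,6,7,8,11} by δ(·,a) → {4,7,11} and {1,8} and {5,6}.
The partition is now stable with 6 blocks: {3,10} | {4,7,11} | {2} | {9} | {1,8} | {5,6}.
10 and 3 lie in the same block of the stable partition, so they are equivalent — no string distinguishes them.

Yes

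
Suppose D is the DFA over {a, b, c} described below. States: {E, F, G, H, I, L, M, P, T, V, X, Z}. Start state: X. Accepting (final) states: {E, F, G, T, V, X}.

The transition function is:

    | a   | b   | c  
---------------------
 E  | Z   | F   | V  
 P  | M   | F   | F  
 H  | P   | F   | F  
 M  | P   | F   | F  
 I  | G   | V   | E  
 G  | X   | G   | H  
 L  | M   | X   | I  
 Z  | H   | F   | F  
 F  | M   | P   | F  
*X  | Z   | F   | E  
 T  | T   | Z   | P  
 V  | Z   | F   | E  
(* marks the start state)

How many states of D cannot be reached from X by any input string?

BFS from X reaches {E, F, H, M, P, V, X, Z}; the 4 state(s) G, I, L, T are never visited.

4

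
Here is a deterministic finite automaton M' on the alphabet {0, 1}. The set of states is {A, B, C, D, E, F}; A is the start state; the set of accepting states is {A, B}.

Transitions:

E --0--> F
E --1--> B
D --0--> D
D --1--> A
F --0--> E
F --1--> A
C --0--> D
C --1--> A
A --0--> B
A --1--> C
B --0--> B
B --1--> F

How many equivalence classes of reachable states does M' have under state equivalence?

2

Start with accepting vs non-accepting: {A,B} | {C,D,E,F}.
Stable partition: {A,B} | {C,D,E,F} — 2 equivalence classes.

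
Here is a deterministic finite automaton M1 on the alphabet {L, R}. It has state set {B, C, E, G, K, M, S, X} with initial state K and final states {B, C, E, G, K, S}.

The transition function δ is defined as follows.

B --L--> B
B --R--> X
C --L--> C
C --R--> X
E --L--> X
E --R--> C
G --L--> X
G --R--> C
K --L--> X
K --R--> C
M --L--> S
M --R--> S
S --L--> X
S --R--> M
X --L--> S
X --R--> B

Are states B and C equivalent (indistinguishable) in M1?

Yes

First remove the unreachable states {E,G}; 6 states remain.
P0 = {B,C,K,S} | {M,X}.
On input L, block {B,C,K,S} splits into {B,C} and {K,S}.
Split {M,X} by δ(·,R) → {M} and {X}.
Split {K,S} by δ(·,R) → {K} and {S}.
The partition is now stable with 5 blocks: {B,C} | {M} | {K} | {X} | {S}.
B and C lie in the same block of the stable partition, so they are equivalent — no string distinguishes them.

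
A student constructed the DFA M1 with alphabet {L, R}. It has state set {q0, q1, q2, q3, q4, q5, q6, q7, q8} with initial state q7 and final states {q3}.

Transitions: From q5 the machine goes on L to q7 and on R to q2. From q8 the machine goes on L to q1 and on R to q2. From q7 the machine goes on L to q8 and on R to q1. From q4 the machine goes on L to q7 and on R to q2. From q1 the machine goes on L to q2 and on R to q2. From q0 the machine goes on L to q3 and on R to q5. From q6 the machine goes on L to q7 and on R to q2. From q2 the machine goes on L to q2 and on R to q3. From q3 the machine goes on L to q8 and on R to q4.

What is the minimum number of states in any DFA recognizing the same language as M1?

6

States {q0,q5,q6} cannot be reached from the start state, so discard them.
Initial partition by acceptance: {q3} | {q1,q2,q4,q7,q8}.
Refine {q1,q2,q4,q7,q8} on symbol R: members go to different blocks, giving {q1,q4,q7,q8} and {q2}.
Refine {q1,q4,q7,q8} on symbol L: members go to different blocks, giving {q4,q7,q8} and {q1}.
On input L, block {q4,q7,q8} splits into {q4,q7} and {q8}.
Split {q4,q7} by δ(·,L) → {q4} and {q7}.
The partition is now stable with 6 blocks: {q3} | {q4} | {q2} | {q1} | {q8} | {q7}.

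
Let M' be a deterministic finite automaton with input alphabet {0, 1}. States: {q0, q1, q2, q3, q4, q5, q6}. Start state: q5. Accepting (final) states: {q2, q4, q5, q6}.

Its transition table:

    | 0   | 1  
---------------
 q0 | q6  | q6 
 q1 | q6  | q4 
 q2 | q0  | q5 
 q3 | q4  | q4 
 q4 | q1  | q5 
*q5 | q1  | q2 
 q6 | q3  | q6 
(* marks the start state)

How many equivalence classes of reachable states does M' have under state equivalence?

2

Every state is reachable, so we keep all 7.
P0 = {q2,q4,q5,q6} | {q0,q1,q3}.
No further refinement is possible. Final partition (2 blocks): {q2,q4,q5,q6} | {q0,q1,q3}.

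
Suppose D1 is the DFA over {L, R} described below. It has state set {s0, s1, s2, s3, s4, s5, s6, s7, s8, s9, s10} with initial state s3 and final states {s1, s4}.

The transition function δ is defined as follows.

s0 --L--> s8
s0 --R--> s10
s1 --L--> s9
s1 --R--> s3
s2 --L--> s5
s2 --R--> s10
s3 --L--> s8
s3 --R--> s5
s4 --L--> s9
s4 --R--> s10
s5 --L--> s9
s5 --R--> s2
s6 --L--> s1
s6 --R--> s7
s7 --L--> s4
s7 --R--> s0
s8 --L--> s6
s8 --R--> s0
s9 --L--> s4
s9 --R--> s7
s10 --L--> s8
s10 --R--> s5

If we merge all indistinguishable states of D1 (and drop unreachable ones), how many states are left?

Every state is reachable, so we keep all 11.
Start with accepting vs non-accepting: {s1,s4} | {s0,s2,s3,s5,s6,s7,s8,s9,s10}.
On input L, block {s0,s2,s3,s5,s6,s7,s8,s9,s10} splits into {s0,s2,s3,s5,s8,s10} and {s6,s7,s9}.
Refine {s0,s2,s3,s5,s8,s10} on symbol L: members go to different blocks, giving {s0,s2,s3,s10} and {s5,s8}.
Split {s0,s2,s3,s10} by δ(·,R) → {s0,s2} and {s3,s10}.
On input R, block {s6,s7,s9} splits into {s6,s9} and {s7}.
No further refinement is possible. Final partition (6 blocks): {s1,s4} | {s0,s2} | {s6,s9} | {s5,s8} | {s3,s10} | {s7}.

6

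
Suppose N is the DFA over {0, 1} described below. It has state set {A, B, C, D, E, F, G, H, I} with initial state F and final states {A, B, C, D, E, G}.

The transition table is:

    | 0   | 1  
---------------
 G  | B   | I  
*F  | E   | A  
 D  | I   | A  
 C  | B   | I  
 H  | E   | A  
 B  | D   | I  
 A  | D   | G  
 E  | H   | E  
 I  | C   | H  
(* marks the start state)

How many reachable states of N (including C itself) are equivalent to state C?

2

Every state is reachable, so we keep all 9.
Start with accepting vs non-accepting: {A,B,C,D,E,G} | {F,H,I}.
Split {A,B,C,D,E,G} by δ(·,0) → {A,B,C,G} and {D,E}.
Split {A,B,C,G} by δ(·,0) → {A,B} and {C,G}.
On input 1, block {A,B} splits into {A} and {B}.
On input 0, block {F,H,I} splits into {F,H} and {I}.
Split {D,E} by δ(·,0) → {D} and {E}.
No further refinement is possible. Final partition (7 blocks): {A} | {F,H} | {D} | {C,G} | {B} | {I} | {E}.
The equivalence class containing C is {C,G}, of size 2.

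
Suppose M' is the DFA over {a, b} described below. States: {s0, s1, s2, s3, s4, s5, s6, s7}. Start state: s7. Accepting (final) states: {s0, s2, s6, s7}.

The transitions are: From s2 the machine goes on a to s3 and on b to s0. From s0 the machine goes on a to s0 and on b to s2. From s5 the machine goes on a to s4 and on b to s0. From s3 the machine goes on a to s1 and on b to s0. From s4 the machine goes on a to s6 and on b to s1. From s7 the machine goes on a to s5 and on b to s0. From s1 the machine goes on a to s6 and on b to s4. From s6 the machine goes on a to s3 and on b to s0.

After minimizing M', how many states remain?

Start with accepting vs non-accepting: {s0,s2,s6,s7} | {s1,s3,s4,s5}.
Refine {s0,s2,s6,s7} on symbol a: members go to different blocks, giving {s2,s6,s7} and {s0}.
Refine {s1,s3,s4,s5} on symbol a: members go to different blocks, giving {s1,s4} and {s3,s5}.
Stable partition: {s2,s6,s7} | {s1,s4} | {s0} | {s3,s5} — 4 equivalence classes.

4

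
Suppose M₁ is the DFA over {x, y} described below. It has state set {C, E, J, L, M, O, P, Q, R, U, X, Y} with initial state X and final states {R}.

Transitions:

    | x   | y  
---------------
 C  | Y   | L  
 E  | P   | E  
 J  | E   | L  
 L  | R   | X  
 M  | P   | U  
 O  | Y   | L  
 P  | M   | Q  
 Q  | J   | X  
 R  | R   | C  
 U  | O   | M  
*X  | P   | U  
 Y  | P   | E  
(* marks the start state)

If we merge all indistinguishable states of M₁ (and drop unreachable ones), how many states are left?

6

Every state is reachable, so we keep all 12.
P0 = {R} | {C,E,J,L,M,O,P,Q,U,X,Y}.
On input x, block {C,E,J,L,M,O,P,Q,U,X,Y} splits into {C,E,J,M,O,P,Q,U,X,Y} and {L}.
On input y, block {C,E,J,M,O,P,Q,U,X,Y} splits into {E,M,P,Q,U,X,Y} and {C,J,O}.
On input x, block {E,M,P,Q,U,X,Y} splits into {E,M,P,X,Y} and {Q,U}.
Split {E,M,P,X,Y} by δ(·,y) → {M,P,X} and {E,Y}.
No further refinement is possible. Final partition (6 blocks): {R} | {M,P,X} | {L} | {C,J,O} | {Q,U} | {E,Y}.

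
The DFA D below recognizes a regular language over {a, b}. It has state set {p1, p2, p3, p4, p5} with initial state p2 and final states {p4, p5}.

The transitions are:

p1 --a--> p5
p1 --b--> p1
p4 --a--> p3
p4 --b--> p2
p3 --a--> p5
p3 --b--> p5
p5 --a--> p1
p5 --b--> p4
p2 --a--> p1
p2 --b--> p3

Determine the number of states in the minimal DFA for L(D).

Every state is reachable, so we keep all 5.
Initial partition by acceptance: {p4,p5} | {p1,p2,p3}.
Split {p4,p5} by δ(·,b) → {p4} and {p5}.
Split {p1,p2,p3} by δ(·,a) → {p1,p3} and {p2}.
Split {p1,p3} by δ(·,b) → {p1} and {p3}.
The partition is now stable with 5 blocks: {p4} | {p1} | {p5} | {p2} | {p3}.

5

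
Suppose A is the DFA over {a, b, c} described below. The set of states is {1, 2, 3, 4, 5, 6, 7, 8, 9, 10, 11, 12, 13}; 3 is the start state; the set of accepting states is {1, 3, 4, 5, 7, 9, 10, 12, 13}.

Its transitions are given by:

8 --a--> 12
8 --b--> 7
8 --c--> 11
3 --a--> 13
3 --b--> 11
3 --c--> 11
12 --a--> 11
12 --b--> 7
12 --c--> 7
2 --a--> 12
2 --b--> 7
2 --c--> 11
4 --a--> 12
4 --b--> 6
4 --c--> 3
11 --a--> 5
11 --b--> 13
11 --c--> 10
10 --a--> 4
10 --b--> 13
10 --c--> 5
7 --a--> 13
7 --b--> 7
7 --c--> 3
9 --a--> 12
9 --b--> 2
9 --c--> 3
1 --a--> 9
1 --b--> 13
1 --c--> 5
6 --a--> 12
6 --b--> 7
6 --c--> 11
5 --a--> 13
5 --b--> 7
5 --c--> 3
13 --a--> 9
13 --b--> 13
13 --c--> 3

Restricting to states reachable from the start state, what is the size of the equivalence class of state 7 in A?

First remove the unreachable states {1,8}; 11 states remain.
Initial partition by acceptance: {3,4,5,7,9,10,12,13} | {2,6,11}.
Split {3,4,5,7,9,10,12,13} by δ(·,a) → {3,4,5,7,9,10,13} and {12}.
Refine {3,4,5,7,9,10,13} on symbol a: members go to different blocks, giving {3,5,7,10,13} and {4,9}.
Refine {3,5,7,10,13} on symbol a: members go to different blocks, giving {3,5,7} and {10,13}.
On input b, block {3,5,7} splits into {5,7} and {3}.
Split {2,6,11} by δ(·,a) → {2,6} and {11}.
On input c, block {10,13} splits into {10} and {13}.
No further refinement is possible. Final partition (8 blocks): {5,7} | {2,6} | {12} | {4,9} | {10} | {3} | {11} | {13}.
The equivalence class containing 7 is {5,7}, of size 2.

2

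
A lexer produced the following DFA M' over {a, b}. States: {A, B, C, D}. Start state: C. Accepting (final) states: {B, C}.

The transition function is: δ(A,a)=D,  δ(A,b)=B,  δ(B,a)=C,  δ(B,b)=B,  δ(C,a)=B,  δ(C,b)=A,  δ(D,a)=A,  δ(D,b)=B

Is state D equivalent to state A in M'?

Yes

Start with accepting vs non-accepting: {B,C} | {A,D}.
On input b, block {B,C} splits into {B} and {C}.
The partition is now stable with 3 blocks: {B} | {A,D} | {C}.
D and A lie in the same block of the stable partition, so they are equivalent — no string distinguishes them.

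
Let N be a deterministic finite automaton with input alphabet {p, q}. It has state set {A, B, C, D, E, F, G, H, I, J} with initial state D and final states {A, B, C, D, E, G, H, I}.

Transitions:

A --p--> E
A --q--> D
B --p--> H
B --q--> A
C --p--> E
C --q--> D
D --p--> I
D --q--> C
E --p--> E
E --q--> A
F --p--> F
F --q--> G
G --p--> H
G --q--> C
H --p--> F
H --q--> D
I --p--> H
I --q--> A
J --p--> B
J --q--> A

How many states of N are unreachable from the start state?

BFS from D reaches {A, C, D, E, F, G, H, I}; the 2 state(s) B, J are never visited.

2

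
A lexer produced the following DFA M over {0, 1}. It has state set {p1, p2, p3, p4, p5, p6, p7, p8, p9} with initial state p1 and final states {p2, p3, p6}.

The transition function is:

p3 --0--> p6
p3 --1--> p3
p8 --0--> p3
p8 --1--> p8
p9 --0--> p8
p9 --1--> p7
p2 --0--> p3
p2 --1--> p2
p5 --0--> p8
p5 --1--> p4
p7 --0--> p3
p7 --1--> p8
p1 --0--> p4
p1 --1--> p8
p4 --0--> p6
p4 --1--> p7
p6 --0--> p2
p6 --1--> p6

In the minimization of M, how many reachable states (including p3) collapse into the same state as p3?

Reachable states from the start: {p1,p2,p3,p4,p6,p7,p8}. Unreachable: {p5,p9} — drop them.
Start with accepting vs non-accepting: {p2,p3,p6} | {p1,p4,p7,p8}.
Split {p1,p4,p7,p8} by δ(·,0) → {p4,p7,p8} and {p1}.
The partition is now stable with 3 blocks: {p2,p3,p6} | {p4,p7,p8} | {p1}.
The equivalence class containing p3 is {p2,p3,p6}, of size 3.

3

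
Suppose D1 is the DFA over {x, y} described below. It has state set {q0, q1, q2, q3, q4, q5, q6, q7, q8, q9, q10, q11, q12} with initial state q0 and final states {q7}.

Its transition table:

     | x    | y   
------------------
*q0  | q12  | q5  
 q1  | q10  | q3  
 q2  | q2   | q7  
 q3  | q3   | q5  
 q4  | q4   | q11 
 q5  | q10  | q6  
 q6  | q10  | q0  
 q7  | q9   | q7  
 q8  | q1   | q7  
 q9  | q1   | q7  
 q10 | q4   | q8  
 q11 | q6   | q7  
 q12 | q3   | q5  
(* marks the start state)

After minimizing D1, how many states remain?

States {q2} cannot be reached from the start state, so discard them.
P0 = {q7} | {q0,q1,q3,q4,q5,q6,q8,q9,q10,q11,q12}.
Refine {q0,q1,q3,q4,q5,q6,q8,q9,q10,q11,q12} on symbol y: members go to different blocks, giving {q0,q1,q3,q4,q5,q6,q10,q12} and {q8,q9,q11}.
On input y, block {q0,q1,q3,q4,q5,q6,q10,q12} splits into {q0,q1,q3,q5,q6,q12} and {q4,q10}.
Refine {q0,q1,q3,q5,q6,q12} on symbol x: members go to different blocks, giving {q0,q3,q12} and {q1,q5,q6}.
Split {q1,q5,q6} by δ(·,y) → {q1,q6} and {q5}.
No further refinement is possible. Final partition (6 blocks): {q7} | {q0,q3,q12} | {q8,q9,q11} | {q4,q10} | {q1,q6} | {q5}.

6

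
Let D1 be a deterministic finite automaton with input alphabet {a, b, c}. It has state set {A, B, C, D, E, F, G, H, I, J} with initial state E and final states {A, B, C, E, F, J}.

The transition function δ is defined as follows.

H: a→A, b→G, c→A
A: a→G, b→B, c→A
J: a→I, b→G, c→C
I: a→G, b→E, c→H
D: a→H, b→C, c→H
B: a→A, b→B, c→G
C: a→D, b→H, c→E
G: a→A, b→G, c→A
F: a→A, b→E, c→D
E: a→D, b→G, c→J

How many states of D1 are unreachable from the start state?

No path from E leads to F; the other 9 states are all reachable.

1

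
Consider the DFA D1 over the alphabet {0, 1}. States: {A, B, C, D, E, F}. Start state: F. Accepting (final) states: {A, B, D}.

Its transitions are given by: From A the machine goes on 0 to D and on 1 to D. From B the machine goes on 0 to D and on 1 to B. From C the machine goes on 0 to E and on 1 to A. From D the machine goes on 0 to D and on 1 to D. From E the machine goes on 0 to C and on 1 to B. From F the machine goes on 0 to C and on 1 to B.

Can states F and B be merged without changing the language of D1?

No

All states are reachable from the start state.
P0 = {A,B,D} | {C,E,F}.
No further refinement is possible. Final partition (2 blocks): {A,B,D} | {C,E,F}.
F and B end up in different blocks, so they are distinguishable. For instance, the string 'ε' is accepted from only B.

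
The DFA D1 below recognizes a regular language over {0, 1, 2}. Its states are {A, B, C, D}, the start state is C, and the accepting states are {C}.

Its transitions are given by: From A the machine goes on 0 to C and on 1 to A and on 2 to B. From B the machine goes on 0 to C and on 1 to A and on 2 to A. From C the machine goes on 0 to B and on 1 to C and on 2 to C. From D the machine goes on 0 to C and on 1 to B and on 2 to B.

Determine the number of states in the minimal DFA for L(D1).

2

States {D} cannot be reached from the start state, so discard them.
Start with accepting vs non-accepting: {C} | {A,B}.
The partition is now stable with 2 blocks: {C} | {A,B}.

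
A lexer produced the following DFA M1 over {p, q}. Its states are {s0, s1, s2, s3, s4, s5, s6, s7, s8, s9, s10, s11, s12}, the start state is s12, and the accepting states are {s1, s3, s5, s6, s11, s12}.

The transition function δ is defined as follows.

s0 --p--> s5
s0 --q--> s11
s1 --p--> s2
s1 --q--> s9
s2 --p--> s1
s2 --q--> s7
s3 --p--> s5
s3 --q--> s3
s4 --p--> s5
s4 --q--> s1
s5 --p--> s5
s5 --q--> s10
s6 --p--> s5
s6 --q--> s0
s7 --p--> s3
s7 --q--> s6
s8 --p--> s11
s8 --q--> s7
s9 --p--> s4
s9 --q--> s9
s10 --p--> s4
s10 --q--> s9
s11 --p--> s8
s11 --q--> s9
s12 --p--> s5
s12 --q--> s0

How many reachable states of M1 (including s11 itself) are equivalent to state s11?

2

Start with accepting vs non-accepting: {s1,s3,s5,s6,s11,s12} | {s0,s2,s4,s7,s8,s9,s10}.
Split {s1,s3,s5,s6,s11,s12} by δ(·,p) → {s3,s5,s6,s12} and {s1,s11}.
On input q, block {s3,s5,s6,s12} splits into {s5,s6,s12} and {s3}.
Refine {s0,s2,s4,s7,s8,s9,s10} on symbol p: members go to different blocks, giving {s0,s4} and {s2,s8} and {s9,s10} and {s7}.
Refine {s5,s6,s12} on symbol q: members go to different blocks, giving {s6,s12} and {s5}.
No further refinement is possible. Final partition (8 blocks): {s6,s12} | {s0,s4} | {s1,s11} | {s3} | {s2,s8} | {s9,s10} | {s7} | {s5}.
The equivalence class containing s11 is {s1,s11}, of size 2.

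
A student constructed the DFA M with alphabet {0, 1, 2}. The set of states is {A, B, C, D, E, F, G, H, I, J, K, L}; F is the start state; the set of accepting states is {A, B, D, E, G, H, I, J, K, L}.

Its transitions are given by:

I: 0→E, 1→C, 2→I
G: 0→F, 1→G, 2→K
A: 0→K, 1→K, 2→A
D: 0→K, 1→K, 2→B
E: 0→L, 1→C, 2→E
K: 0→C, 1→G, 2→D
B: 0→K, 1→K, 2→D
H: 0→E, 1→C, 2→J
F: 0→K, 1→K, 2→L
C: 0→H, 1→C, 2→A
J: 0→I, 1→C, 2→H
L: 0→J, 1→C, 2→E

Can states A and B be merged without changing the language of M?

Yes

Every state is reachable, so we keep all 12.
Initial partition by acceptance: {A,B,D,E,G,H,I,J,K,L} | {C,F}.
On input 0, block {A,B,D,E,G,H,I,J,K,L} splits into {A,B,D,E,H,I,J,L} and {G,K}.
On input 0, block {A,B,D,E,H,I,J,L} splits into {E,H,I,J,L} and {A,B,D}.
Refine {C,F} on symbol 0: members go to different blocks, giving {C} and {F}.
On input 0, block {G,K} splits into {G} and {K}.
No further refinement is possible. Final partition (6 blocks): {E,H,I,J,L} | {C} | {G} | {A,B,D} | {F} | {K}.
A and B lie in the same block of the stable partition, so they are equivalent — no string distinguishes them.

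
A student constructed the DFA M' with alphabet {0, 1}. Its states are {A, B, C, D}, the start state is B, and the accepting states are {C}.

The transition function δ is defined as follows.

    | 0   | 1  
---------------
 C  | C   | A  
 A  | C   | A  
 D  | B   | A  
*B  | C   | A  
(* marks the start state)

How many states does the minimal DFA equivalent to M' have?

2

Reachable states from the start: {A,B,C}. Unreachable: {D} — drop them.
Initial partition by acceptance: {C} | {A,B}.
The partition is now stable with 2 blocks: {C} | {A,B}.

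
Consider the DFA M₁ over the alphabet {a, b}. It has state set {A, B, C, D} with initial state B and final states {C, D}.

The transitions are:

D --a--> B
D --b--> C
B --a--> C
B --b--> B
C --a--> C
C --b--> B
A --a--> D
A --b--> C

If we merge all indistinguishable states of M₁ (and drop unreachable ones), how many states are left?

First remove the unreachable states {A,D}; 2 states remain.
P0 = {C} | {B}.
Stable partition: {C} | {B} — 2 equivalence classes.

2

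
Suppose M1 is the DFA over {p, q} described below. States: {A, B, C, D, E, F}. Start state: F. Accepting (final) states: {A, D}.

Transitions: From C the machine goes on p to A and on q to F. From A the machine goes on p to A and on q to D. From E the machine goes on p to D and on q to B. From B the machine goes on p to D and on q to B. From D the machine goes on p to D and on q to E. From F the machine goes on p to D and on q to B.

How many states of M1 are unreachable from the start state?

2

Starting at F and following transitions, the reachable set is {B, D, E, F}. That leaves A, C unreachable — 2 in total.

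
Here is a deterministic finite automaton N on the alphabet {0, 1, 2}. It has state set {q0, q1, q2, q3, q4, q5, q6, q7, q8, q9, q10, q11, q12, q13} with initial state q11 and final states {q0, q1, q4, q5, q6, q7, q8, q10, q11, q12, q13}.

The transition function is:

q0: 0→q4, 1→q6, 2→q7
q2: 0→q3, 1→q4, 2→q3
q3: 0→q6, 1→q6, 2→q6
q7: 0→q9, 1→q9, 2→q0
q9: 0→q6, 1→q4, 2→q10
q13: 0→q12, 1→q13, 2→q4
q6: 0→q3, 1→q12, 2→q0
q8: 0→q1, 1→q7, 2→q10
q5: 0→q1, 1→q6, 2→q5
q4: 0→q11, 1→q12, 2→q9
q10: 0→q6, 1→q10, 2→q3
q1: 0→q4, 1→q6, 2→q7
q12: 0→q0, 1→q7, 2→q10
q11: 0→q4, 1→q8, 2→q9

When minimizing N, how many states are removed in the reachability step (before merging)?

No path from q11 leads to q2, q5, q13; the other 11 states are all reachable.

3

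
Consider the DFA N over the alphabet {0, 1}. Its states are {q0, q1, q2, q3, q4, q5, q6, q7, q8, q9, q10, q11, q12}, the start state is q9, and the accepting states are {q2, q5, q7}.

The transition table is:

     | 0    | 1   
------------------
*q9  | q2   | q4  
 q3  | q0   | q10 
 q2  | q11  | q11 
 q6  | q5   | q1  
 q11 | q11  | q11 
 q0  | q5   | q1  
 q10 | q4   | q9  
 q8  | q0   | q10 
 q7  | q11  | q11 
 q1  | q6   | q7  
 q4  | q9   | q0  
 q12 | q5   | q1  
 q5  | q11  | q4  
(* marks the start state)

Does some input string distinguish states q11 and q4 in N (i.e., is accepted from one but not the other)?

Yes

States {q3,q8,q10,q12} cannot be reached from the start state, so discard them.
P0 = {q2,q5,q7} | {q0,q1,q4,q6,q9,q11}.
Split {q0,q1,q4,q6,q9,q11} by δ(·,0) → {q0,q6,q9} and {q1,q4,q11}.
Split {q1,q4,q11} by δ(·,0) → {q1,q4} and {q11}.
Split {q2,q5,q7} by δ(·,1) → {q2,q7} and {q5}.
Split {q0,q6,q9} by δ(·,0) → {q0,q6} and {q9}.
On input 0, block {q1,q4} splits into {q1} and {q4}.
Stable partition: {q2,q7} | {q0,q6} | {q1} | {q11} | {q5} | {q9} | {q4} — 7 equivalence classes.
q11 and q4 end up in different blocks, so they are distinguishable. For instance, the string '00' is accepted from only q4.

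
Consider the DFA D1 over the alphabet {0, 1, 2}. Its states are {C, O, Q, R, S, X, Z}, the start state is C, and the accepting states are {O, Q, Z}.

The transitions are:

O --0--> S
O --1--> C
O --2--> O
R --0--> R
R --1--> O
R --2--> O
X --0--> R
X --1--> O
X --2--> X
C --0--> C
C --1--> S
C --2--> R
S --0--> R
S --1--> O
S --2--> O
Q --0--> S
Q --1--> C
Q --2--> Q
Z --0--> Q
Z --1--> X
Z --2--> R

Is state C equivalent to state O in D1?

No

First remove the unreachable states {Q,X,Z}; 4 states remain.
P0 = {O} | {C,R,S}.
Refine {C,R,S} on symbol 1: members go to different blocks, giving {R,S} and {C}.
Stable partition: {O} | {R,S} | {C} — 3 equivalence classes.
C and O end up in different blocks, so they are distinguishable. For instance, the string 'ε' is accepted from only O.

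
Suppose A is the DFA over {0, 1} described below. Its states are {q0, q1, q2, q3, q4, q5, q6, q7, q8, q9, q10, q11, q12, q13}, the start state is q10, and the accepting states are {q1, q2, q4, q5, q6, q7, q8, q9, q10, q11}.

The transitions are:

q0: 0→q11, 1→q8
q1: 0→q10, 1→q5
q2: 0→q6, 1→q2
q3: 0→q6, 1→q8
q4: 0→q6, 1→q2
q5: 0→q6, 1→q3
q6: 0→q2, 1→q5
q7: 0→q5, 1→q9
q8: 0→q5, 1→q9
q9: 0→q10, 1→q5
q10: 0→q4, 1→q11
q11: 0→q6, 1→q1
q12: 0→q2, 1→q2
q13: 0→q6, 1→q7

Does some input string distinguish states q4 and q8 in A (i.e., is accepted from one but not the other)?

States {q0,q7,q12,q13} cannot be reached from the start state, so discard them.
P0 = {q1,q2,q4,q5,q6,q8,q9,q10,q11} | {q3}.
On input 1, block {q1,q2,q4,q5,q6,q8,q9,q10,q11} splits into {q1,q2,q4,q6,q8,q9,q10,q11} and {q5}.
On input 0, block {q1,q2,q4,q6,q8,q9,q10,q11} splits into {q1,q2,q4,q6,q9,q10,q11} and {q8}.
On input 1, block {q1,q2,q4,q6,q9,q10,q11} splits into {q2,q4,q10,q11} and {q1,q6,q9}.
On input 0, block {q2,q4,q10,q11} splits into {q2,q4,q11} and {q10}.
On input 1, block {q2,q4,q11} splits into {q2,q4} and {q11}.
Refine {q1,q6,q9} on symbol 0: members go to different blocks, giving {q1,q9} and {q6}.
Stable partition: {q2,q4} | {q3} | {q5} | {q8} | {q1,q9} | {q10} | {q11} | {q6} — 8 equivalence classes.
q4 and q8 end up in different blocks, so they are distinguishable. For instance, the string '01' is accepted from only q4.

Yes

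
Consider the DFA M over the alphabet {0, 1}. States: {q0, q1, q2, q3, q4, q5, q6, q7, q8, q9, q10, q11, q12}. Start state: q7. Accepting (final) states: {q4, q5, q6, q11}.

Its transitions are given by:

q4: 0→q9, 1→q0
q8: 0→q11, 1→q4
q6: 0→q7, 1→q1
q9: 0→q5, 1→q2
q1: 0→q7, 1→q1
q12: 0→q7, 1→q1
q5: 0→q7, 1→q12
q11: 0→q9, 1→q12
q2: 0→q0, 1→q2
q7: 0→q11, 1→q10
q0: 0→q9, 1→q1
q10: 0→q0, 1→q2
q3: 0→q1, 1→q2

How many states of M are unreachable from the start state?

Starting at q7 and following transitions, the reachable set is {q0, q1, q2, q5, q7, q9, q10, q11, q12}. That leaves q3, q4, q6, q8 unreachable — 4 in total.

4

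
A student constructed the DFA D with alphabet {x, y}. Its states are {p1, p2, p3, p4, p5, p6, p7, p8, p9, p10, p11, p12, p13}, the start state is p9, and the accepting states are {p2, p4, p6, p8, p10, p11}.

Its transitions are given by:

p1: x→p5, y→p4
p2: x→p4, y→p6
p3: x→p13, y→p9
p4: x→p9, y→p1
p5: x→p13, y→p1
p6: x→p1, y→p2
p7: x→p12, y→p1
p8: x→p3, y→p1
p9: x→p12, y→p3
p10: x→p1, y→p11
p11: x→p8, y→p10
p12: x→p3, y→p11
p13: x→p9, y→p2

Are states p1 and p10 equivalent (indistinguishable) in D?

No

Reachable states from the start: {p1,p2,p3,p4,p5,p6,p8,p9,p10,p11,p12,p13}. Unreachable: {p7} — drop them.
Start with accepting vs non-accepting: {p2,p4,p6,p8,p10,p11} | {p1,p3,p5,p9,p12,p13}.
Split {p2,p4,p6,p8,p10,p11} by δ(·,x) → {p4,p6,p8,p10} and {p2,p11}.
On input y, block {p4,p6,p8,p10} splits into {p4,p8} and {p6,p10}.
Refine {p1,p3,p5,p9,p12,p13} on symbol y: members go to different blocks, giving {p3,p5,p9} and {p12,p13} and {p1}.
Refine {p3,p5,p9} on symbol y: members go to different blocks, giving {p3,p9} and {p5}.
The partition is now stable with 7 blocks: {p4,p8} | {p3,p9} | {p2,p11} | {p6,p10} | {p12,p13} | {p1} | {p5}.
p1 and p10 end up in different blocks, so they are distinguishable. For instance, the string 'ε' is accepted from only p10.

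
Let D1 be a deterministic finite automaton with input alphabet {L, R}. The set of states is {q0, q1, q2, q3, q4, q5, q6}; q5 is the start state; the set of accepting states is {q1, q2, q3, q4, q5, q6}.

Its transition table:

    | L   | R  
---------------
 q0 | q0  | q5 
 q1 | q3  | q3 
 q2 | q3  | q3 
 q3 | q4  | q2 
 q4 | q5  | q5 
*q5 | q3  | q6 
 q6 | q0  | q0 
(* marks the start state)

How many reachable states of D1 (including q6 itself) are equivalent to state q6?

States {q1} cannot be reached from the start state, so discard them.
Start with accepting vs non-accepting: {q2,q3,q4,q5,q6} | {q0}.
Refine {q2,q3,q4,q5,q6} on symbol L: members go to different blocks, giving {q2,q3,q4,q5} and {q6}.
Refine {q2,q3,q4,q5} on symbol R: members go to different blocks, giving {q2,q3,q4} and {q5}.
Split {q2,q3,q4} by δ(·,L) → {q2,q3} and {q4}.
Split {q2,q3} by δ(·,L) → {q2} and {q3}.
No further refinement is possible. Final partition (6 blocks): {q2} | {q0} | {q6} | {q5} | {q4} | {q3}.
The equivalence class containing q6 is {q6}, of size 1.

1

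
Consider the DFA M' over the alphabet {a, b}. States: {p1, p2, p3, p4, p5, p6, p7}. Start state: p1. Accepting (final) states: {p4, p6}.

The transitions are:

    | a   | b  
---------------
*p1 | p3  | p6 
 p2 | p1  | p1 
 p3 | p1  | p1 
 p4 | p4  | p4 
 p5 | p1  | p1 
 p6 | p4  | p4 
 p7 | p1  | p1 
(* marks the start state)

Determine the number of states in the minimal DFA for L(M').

3

First remove the unreachable states {p2,p5,p7}; 4 states remain.
P0 = {p4,p6} | {p1,p3}.
Split {p1,p3} by δ(·,b) → {p1} and {p3}.
No further refinement is possible. Final partition (3 blocks): {p4,p6} | {p1} | {p3}.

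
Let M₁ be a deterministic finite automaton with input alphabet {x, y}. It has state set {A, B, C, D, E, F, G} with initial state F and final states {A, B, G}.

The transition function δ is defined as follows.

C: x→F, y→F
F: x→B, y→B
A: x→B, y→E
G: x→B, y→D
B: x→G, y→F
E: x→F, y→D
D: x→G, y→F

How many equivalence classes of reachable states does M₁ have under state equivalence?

4

States {A,C,E} cannot be reached from the start state, so discard them.
P0 = {B,G} | {D,F}.
On input y, block {D,F} splits into {D} and {F}.
Refine {B,G} on symbol y: members go to different blocks, giving {B} and {G}.
Stable partition: {B} | {D} | {F} | {G} — 4 equivalence classes.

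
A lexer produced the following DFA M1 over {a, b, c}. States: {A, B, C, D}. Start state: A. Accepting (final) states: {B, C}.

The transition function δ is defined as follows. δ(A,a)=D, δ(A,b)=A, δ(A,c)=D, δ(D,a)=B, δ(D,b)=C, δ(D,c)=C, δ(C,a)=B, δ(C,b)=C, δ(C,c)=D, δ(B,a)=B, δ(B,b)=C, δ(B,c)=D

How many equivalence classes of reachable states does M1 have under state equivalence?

Every state is reachable, so we keep all 4.
Start with accepting vs non-accepting: {B,C} | {A,D}.
Refine {A,D} on symbol a: members go to different blocks, giving {A} and {D}.
The partition is now stable with 3 blocks: {B,C} | {A} | {D}.

3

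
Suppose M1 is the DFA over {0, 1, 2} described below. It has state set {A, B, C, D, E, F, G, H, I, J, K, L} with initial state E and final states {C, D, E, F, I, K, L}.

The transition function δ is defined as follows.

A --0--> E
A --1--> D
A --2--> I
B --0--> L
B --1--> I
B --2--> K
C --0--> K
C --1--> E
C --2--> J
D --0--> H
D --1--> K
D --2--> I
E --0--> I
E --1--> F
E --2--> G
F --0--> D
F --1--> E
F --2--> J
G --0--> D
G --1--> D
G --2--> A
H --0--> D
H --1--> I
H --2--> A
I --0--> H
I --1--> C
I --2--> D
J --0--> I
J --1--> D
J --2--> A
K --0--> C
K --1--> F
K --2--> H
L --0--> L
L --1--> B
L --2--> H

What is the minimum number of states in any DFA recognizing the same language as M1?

Reachable states from the start: {A,C,D,E,F,G,H,I,J,K}. Unreachable: {B,L} — drop them.
Start with accepting vs non-accepting: {C,D,E,F,I,K} | {A,G,H,J}.
Refine {C,D,E,F,I,K} on symbol 0: members go to different blocks, giving {C,E,F,K} and {D,I}.
On input 0, block {C,E,F,K} splits into {C,K} and {E,F}.
Split {A,G,H,J} by δ(·,0) → {G,H,J} and {A}.
No further refinement is possible. Final partition (5 blocks): {C,K} | {G,H,J} | {D,I} | {E,F} | {A}.

5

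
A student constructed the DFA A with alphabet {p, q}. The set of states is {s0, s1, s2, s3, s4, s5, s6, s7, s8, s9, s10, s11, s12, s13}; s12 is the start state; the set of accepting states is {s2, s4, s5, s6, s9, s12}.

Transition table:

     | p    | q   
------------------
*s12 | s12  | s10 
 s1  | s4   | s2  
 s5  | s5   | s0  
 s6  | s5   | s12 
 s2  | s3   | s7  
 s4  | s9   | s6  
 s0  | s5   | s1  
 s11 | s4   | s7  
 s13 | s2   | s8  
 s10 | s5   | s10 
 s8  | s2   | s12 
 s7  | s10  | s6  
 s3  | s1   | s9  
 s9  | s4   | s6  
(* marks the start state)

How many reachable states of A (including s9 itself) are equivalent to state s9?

First remove the unreachable states {s8,s11,s13}; 11 states remain.
P0 = {s2,s4,s5,s6,s9,s12} | {s0,s1,s3,s7,s10}.
On input p, block {s2,s4,s5,s6,s9,s12} splits into {s4,s5,s6,s9,s12} and {s2}.
Refine {s4,s5,s6,s9,s12} on symbol q: members go to different blocks, giving {s4,s6,s9} and {s5,s12}.
Refine {s4,s6,s9} on symbol p: members go to different blocks, giving {s4,s9} and {s6}.
Split {s0,s1,s3,s7,s10} by δ(·,p) → {s0,s10} and {s3,s7} and {s1}.
On input q, block {s0,s10} splits into {s0} and {s10}.
Refine {s5,s12} on symbol q: members go to different blocks, giving {s5} and {s12}.
On input p, block {s3,s7} splits into {s3} and {s7}.
No further refinement is possible. Final partition (10 blocks): {s4,s9} | {s0} | {s2} | {s5} | {s6} | {s3} | {s1} | {s10} | {s12} | {s7}.
State s9 belongs to the block {s4,s9}, which has 2 states.

2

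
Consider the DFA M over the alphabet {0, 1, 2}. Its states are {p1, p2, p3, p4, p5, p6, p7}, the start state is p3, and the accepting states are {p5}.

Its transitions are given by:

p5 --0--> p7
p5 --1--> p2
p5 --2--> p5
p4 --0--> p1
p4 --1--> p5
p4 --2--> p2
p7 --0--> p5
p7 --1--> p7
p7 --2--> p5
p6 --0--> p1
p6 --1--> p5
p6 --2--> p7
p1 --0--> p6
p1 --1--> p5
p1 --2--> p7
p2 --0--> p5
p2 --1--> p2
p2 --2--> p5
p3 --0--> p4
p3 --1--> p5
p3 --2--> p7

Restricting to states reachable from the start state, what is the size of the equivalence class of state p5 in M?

Every state is reachable, so we keep all 7.
Initial partition by acceptance: {p5} | {p1,p2,p3,p4,p6,p7}.
Refine {p1,p2,p3,p4,p6,p7} on symbol 0: members go to different blocks, giving {p1,p3,p4,p6} and {p2,p7}.
The partition is now stable with 3 blocks: {p5} | {p1,p3,p4,p6} | {p2,p7}.
State p5 belongs to the block {p5}, which has 1 states.

1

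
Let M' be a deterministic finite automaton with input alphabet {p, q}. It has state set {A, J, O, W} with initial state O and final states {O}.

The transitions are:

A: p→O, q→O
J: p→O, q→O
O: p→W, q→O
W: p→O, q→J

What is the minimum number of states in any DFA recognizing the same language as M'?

3

States {A} cannot be reached from the start state, so discard them.
Initial partition by acceptance: {O} | {J,W}.
Refine {J,W} on symbol q: members go to different blocks, giving {W} and {J}.
Stable partition: {O} | {W} | {J} — 3 equivalence classes.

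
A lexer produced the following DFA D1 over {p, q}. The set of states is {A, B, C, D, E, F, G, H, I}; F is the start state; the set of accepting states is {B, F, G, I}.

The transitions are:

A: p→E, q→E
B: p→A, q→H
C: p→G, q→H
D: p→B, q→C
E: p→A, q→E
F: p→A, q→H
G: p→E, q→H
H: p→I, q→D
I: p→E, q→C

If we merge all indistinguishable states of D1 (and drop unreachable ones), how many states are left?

3

P0 = {B,F,G,I} | {A,C,D,E,H}.
Split {A,C,D,E,H} by δ(·,p) → {C,D,H} and {A,E}.
Stable partition: {B,F,G,I} | {C,D,H} | {A,E} — 3 equivalence classes.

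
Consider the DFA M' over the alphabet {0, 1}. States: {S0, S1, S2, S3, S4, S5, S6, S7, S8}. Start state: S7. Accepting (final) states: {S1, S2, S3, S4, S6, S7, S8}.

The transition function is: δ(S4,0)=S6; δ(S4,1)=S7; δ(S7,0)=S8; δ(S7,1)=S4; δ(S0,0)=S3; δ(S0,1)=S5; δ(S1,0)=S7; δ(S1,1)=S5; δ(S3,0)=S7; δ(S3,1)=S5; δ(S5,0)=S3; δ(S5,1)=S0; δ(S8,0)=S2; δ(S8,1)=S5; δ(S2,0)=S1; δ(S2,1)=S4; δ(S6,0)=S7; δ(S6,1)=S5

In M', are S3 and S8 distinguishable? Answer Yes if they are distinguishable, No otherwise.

No

Every state is reachable, so we keep all 9.
Initial partition by acceptance: {S1,S2,S3,S4,S6,S7,S8} | {S0,S5}.
Refine {S1,S2,S3,S4,S6,S7,S8} on symbol 1: members go to different blocks, giving {S1,S3,S6,S8} and {S2,S4,S7}.
No further refinement is possible. Final partition (3 blocks): {S1,S3,S6,S8} | {S0,S5} | {S2,S4,S7}.
S3 and S8 lie in the same block of the stable partition, so they are equivalent — no string distinguishes them.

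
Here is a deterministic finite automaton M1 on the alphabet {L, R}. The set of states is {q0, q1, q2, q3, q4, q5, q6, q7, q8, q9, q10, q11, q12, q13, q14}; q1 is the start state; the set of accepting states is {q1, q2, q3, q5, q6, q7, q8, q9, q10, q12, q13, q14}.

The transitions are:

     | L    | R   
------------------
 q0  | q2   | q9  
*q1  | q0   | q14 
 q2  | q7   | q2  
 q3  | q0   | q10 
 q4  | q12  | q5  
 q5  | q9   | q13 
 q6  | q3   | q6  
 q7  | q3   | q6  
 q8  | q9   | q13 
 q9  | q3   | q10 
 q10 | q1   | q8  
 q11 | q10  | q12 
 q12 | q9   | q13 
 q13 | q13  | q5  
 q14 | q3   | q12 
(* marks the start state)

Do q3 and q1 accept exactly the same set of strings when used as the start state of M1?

Yes

Reachable states from the start: {q0,q1,q2,q3,q5,q6,q7,q8,q9,q10,q12,q13,q14}. Unreachable: {q4,q11} — drop them.
Start with accepting vs non-accepting: {q1,q2,q3,q5,q6,q7,q8,q9,q10,q12,q13,q14} | {q0}.
On input L, block {q1,q2,q3,q5,q6,q7,q8,q9,q10,q12,q13,q14} splits into {q2,q5,q6,q7,q8,q9,q10,q12,q13,q14} and {q1,q3}.
On input L, block {q2,q5,q6,q7,q8,q9,q10,q12,q13,q14} splits into {q2,q5,q8,q12,q13} and {q6,q7,q9,q10,q14}.
On input L, block {q2,q5,q8,q12,q13} splits into {q2,q5,q8,q12} and {q13}.
Split {q2,q5,q8,q12} by δ(·,R) → {q5,q8,q12} and {q2}.
Split {q6,q7,q9,q10,q14} by δ(·,R) → {q6,q7,q9} and {q10,q14}.
Split {q6,q7,q9} by δ(·,R) → {q6,q7} and {q9}.
No further refinement is possible. Final partition (8 blocks): {q5,q8,q12} | {q0} | {q1,q3} | {q6,q7} | {q13} | {q2} | {q10,q14} | {q9}.
q3 and q1 lie in the same block of the stable partition, so they are equivalent — no string distinguishes them.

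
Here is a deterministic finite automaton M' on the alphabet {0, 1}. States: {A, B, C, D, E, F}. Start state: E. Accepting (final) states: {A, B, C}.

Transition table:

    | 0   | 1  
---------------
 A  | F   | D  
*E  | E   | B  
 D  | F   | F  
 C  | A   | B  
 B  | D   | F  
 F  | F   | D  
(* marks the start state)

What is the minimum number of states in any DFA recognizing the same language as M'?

First remove the unreachable states {A,C}; 4 states remain.
Initial partition by acceptance: {B} | {D,E,F}.
Refine {D,E,F} on symbol 1: members go to different blocks, giving {D,F} and {E}.
Stable partition: {B} | {D,F} | {E} — 3 equivalence classes.

3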